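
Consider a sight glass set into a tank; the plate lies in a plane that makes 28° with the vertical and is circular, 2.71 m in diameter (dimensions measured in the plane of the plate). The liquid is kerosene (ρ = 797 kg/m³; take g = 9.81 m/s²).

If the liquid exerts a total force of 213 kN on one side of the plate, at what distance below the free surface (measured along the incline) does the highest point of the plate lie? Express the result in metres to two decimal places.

y_top ≈ 3.99 m

γ = ρg = 797 × 9.81 / 1000 = 7.81857 kN/m³.
A = π(1.355)² = 5.76804 m².
From F = γ·h_c·A, the centroid depth is h_c = 213/(7.81857 × 5.76804) = 4.72307 m.
The plate makes 28° with the vertical, i.e. θ = 90° − 28° = 62° to the horizontal. Measuring y along the incline from the free-surface line, vertical depth h = y·sinθ with sinθ = 0.882948.
Along the incline, y_c = h_c/sinθ = 4.72307/0.882948 = 5.34921 m.
The centroid is at the centre, 1.355 m below the top of the plate, so the highest point sits at y_top = 5.34921 − 1.355 = 3.99421 m along the incline.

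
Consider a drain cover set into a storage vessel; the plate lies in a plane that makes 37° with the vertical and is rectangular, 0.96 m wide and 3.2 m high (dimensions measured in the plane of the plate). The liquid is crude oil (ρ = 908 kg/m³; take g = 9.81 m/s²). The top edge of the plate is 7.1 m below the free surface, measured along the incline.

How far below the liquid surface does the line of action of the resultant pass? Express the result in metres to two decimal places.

h_p = 7.03 m

γ = ρg = 908 × 9.81 / 1000 = 8.90748 kN/m³.
The plate makes 37° with the vertical, i.e. θ = 90° − 37° = 53° to the horizontal. Measuring y along the incline from the free-surface line, vertical depth h = y·sinθ with sinθ = 0.798636.
The centroid lies 3.2/2 = 1.6 m below the top edge, so y_c = 7.1 + 1.6 = 8.7 m and h_c = 8.7 × 0.798636 = 6.94813 m.
A = 0.96 × 3.2 = 3.072 m².
Resultant F = γ·h_c·A = 8.90748 × 6.94813 × 3.072 = 190.127 kN.
I_c = b·h³/12 = 0.96 × 3.2³/12 = 2.62144 m⁴.
Centre of pressure: y_p = y_c + I_c/(y_c·A) = 8.7 + 2.62144/(8.7 × 3.072) = 8.7 + 0.0980843 = 8.79808 m along the plane.
Vertically, h_p = y_p·sinθ = 8.79808 × 0.798636 = 7.02646 m.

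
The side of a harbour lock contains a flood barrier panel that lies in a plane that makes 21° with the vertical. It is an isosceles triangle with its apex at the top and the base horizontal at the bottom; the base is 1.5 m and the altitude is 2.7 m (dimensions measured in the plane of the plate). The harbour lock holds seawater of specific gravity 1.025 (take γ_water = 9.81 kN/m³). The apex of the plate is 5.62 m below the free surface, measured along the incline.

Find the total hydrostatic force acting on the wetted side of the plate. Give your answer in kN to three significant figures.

γ = 1.025 × 9.81 = 10.05525 kN/m³.
The plate makes 21° with the vertical, i.e. θ = 90° − 21° = 69° to the horizontal. Measuring y along the incline from the free-surface line, vertical depth h = y·sinθ with sinθ = 0.933580.
With the apex up, the centroid sits 2h/3 = 2 × 2.7/3 = 1.8 m below the apex, so y_c = 5.62 + 1.8 = 7.42 m and h_c = 7.42 × 0.933580 = 6.92716 m.
A = ½ × 1.5 × 2.7 = 2.025 m².
Resultant F = γ·h_c·A = 10.05525 × 6.92716 × 2.025 = 141.05 kN.

F ≈ 141 kN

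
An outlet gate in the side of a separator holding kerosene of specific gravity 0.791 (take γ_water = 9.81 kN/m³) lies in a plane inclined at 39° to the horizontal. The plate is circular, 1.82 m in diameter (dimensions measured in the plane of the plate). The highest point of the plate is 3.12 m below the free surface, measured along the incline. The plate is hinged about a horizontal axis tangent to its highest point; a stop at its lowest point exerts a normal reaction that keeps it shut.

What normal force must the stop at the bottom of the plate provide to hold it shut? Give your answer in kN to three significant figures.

γ = 0.791 × 9.81 = 7.75971 kN/m³.
Let θ = 39° be the plate's angle to the horizontal; measure y along the incline from where the plane meets the free surface. Vertical depth h = y·sinθ with sinθ = 0.629320.
The centroid is at the centre, 0.91 m below the top of the plate, so y_c = 3.12 + 0.91 = 4.03 m and h_c = 4.03 × 0.629320 = 2.53616 m.
A = π(0.91)² = 2.60155 m².
Resultant F = γ·h_c·A = 7.75971 × 2.53616 × 2.60155 = 51.1982 kN.
I_c = πr⁴/4 = π × 0.91⁴/4 = 0.538586 m⁴.
Centre of pressure: y_p = y_c + I_c/(y_c·A) = 4.03 + 0.538586/(4.03 × 2.60155) = 4.03 + 0.051371 = 4.08137 m along the plane.
The resultant acts 0.91 + 0.051371 = 0.961371 m (along the plate) below the hinge at the top edge, so the moment about the hinge is M = F × 0.961371 = 51.1982 × 0.961371 = 49.2205 kN·m.
A normal force at the bottom, 1.82 m from the hinge, must supply this moment: P = 49.2205/1.82 = 27.0442 kN.

P ≈ 27.0 kN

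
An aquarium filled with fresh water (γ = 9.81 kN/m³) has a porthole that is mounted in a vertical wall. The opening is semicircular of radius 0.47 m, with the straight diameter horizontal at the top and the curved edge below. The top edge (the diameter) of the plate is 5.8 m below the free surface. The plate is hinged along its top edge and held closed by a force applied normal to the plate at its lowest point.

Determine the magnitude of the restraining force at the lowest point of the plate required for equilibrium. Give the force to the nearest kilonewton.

γ = 9.81 kN/m³.
The centroid of a semicircle lies 4r/(3π) = 0.199474 m from the diameter, here below the top edge, so the centroid depth is h_c = 5.8 + 0.199474 = 5.99947 m.
A = πr²/2 = π × 0.47²/2 = 0.346989 m².
Resultant F = γ·h_c·A = 9.81 × 5.99947 × 0.346989 = 20.422 kN.
I_c = (π/8 − 8/(9π))·r⁴ = 0.109757 × 0.47⁴ = 0.00535579 m⁴.
Centre of pressure: y_p = y_c + I_c/(y_c·A) = 5.99947 + 0.00535579/(5.99947 × 0.346989) = 5.99947 + 0.00257273 = 6.00204 m along the plane.
The resultant acts 0.199474 + 0.00257273 = 0.202047 m (along the plate) below the hinge at the top edge, so the moment about the hinge is M = F × 0.202047 = 20.422 × 0.202047 = 4.1262 kN·m.
A normal force at the bottom, 0.47 m from the hinge, must supply this moment: P = 4.1262/0.47 = 8.77915 kN.

P ≈ 9 kN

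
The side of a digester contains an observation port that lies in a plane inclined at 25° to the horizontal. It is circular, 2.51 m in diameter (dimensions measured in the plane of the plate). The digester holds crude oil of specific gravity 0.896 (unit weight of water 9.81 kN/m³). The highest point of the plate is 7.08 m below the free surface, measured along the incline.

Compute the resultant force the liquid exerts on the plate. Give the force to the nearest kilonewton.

F ≈ 153 kN

γ = 0.896 × 9.81 = 8.78976 kN/m³.
Let θ = 25° be the plate's angle to the horizontal; measure y along the incline from where the plane meets the free surface. Vertical depth h = y·sinθ with sinθ = 0.422618.
The centroid is at the centre, 1.255 m below the top of the plate, so y_c = 7.08 + 1.255 = 8.335 m and h_c = 8.335 × 0.422618 = 3.52252 m.
A = π(1.255)² = 4.94809 m².
Resultant F = γ·h_c·A = 8.78976 × 3.52252 × 4.94809 = 153.203 kN.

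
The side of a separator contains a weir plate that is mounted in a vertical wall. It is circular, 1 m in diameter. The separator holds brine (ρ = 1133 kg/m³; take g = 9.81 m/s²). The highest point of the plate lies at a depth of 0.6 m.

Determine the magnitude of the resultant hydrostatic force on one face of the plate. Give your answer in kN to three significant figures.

γ = ρg = 1133 × 9.81 / 1000 = 11.11473 kN/m³.
The centroid is at the centre, 0.5 m below the top of the plate, so the centroid depth is h_c = 0.6 + 0.5 = 1.1 m.
A = π(0.5)² = 0.785398 m².
Resultant F = γ·h_c·A = 11.11473 × 1.1 × 0.785398 = 9.60244 kN.

F ≈ 9.60 kN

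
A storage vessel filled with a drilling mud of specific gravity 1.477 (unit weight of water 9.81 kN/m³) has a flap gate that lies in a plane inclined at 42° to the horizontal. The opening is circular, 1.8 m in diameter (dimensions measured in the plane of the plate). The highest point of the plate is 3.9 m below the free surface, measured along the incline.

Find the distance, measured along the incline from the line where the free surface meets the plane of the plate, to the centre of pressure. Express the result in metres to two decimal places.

γ = 1.477 × 9.81 = 14.48937 kN/m³.
Let θ = 42° be the plate's angle to the horizontal; measure y along the incline from where the plane meets the free surface. Vertical depth h = y·sinθ with sinθ = 0.669131.
The centroid is at the centre, 0.9 m below the top of the plate, so y_c = 3.9 + 0.9 = 4.8 m and h_c = 4.8 × 0.669131 = 3.21183 m.
A = π(0.9)² = 2.54469 m².
Resultant F = γ·h_c·A = 14.48937 × 3.21183 × 2.54469 = 118.423 kN.
I_c = πr⁴/4 = π × 0.9⁴/4 = 0.5153 m⁴.
Centre of pressure: y_p = y_c + I_c/(y_c·A) = 4.8 + 0.5153/(4.8 × 2.54469) = 4.8 + 0.0421875 = 4.84219 m along the plane.

y_p = 4.84 m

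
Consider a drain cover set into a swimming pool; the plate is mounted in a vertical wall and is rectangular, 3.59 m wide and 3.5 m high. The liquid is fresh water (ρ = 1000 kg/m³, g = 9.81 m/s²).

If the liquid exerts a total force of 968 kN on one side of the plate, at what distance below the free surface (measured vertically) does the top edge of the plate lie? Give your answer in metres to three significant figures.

d_top ≈ 6.10 m

γ = ρg = 1000 × 9.81 = 9810 N/m³ = 9.81 kN/m³.
A = 3.59 × 3.5 = 12.565 m².
From F = γ·h_c·A, the centroid depth is h_c = 968/(9.81 × 12.565) = 7.85315 m.
The centroid lies 3.5/2 = 1.75 m below the top edge, so the top edge sits at h_top = 7.85315 − 1.75 = 6.10315 m below the surface.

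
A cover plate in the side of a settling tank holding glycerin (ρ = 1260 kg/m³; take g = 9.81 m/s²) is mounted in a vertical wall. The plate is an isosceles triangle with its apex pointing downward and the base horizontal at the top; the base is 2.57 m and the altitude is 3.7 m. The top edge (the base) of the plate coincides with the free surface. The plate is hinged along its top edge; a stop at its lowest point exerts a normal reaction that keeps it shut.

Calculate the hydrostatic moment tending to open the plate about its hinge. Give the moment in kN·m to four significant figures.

M ≈ 134.1 kN·m

γ = ρg = 1260 × 9.81 / 1000 = 12.3606 kN/m³.
With the apex down, the centroid sits h/3 = 3.7/3 = 1.23333 m below the base (the top edge), so the centroid depth is h_c = 1.23333 m.
A = ½ × 2.57 × 3.7 = 4.7545 m².
Resultant F = γ·h_c·A = 12.3606 × 1.23333 × 4.7545 = 72.4809 kN.
I_c = b·h³/36 = 2.57 × 3.7³/36 = 3.61606 m⁴.
Centre of pressure: y_p = y_c + I_c/(y_c·A) = 1.23333 + 3.61606/(1.23333 × 4.7545) = 1.23333 + 0.616668 = 1.85 m along the plane.
The resultant acts 1.23333 + 0.616668 = 1.85 m (along the plate) below the hinge at the top edge, so the moment about the hinge is M = F × 1.85 = 72.4809 × 1.85 = 134.09 kN·m.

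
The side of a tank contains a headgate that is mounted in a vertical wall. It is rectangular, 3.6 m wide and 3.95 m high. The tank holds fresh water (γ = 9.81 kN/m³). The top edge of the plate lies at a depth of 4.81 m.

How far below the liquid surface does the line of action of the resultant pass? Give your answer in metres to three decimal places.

γ = 9.81 kN/m³.
The centroid lies 3.95/2 = 1.975 m below the top edge, so the centroid depth is h_c = 4.81 + 1.975 = 6.785 m.
A = 3.6 × 3.95 = 14.22 m².
Resultant F = γ·h_c·A = 9.81 × 6.785 × 14.22 = 946.495 kN.
I_c = b·h³/12 = 3.6 × 3.95³/12 = 18.489 m⁴.
Centre of pressure: y_p = y_c + I_c/(y_c·A) = 6.785 + 18.489/(6.785 × 14.22) = 6.785 + 0.19163 = 6.97663 m along the plane.

h_p = 6.977 m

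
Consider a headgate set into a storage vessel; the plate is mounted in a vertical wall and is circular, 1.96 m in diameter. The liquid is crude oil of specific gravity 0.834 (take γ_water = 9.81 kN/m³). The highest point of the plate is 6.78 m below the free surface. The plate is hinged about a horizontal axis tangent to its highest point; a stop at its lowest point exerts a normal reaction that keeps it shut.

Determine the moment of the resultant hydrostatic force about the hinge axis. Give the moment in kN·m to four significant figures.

γ = 0.834 × 9.81 = 8.18154 kN/m³.
The centroid is at the centre, 0.98 m below the top of the plate, so the centroid depth is h_c = 6.78 + 0.98 = 7.76 m.
A = π(0.98)² = 3.01719 m².
Resultant F = γ·h_c·A = 8.18154 × 7.76 × 3.01719 = 191.558 kN.
I_c = πr⁴/4 = π × 0.98⁴/4 = 0.724426 m⁴.
Centre of pressure: y_p = y_c + I_c/(y_c·A) = 7.76 + 0.724426/(7.76 × 3.01719) = 7.76 + 0.0309407 = 7.79094 m along the plane.
The resultant acts 0.98 + 0.0309407 = 1.01094 m (along the plate) below the hinge at the top edge, so the moment about the hinge is M = F × 1.01094 = 191.558 × 1.01094 = 193.654 kN·m.

M ≈ 193.7 kN·m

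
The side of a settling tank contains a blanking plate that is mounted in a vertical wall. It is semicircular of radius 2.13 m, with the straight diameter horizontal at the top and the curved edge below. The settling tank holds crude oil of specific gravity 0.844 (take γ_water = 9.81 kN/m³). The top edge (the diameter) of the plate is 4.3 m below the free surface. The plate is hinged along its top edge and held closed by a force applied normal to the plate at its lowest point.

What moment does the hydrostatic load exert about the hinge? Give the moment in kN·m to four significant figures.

M ≈ 296.3 kN·m

γ = 0.844 × 9.81 = 8.27964 kN/m³.
The centroid of a semicircle lies 4r/(3π) = 0.904 m from the diameter, here below the top edge, so the centroid depth is h_c = 4.3 + 0.904 = 5.204 m.
A = πr²/2 = π × 2.13²/2 = 7.12655 m².
Resultant F = γ·h_c·A = 8.27964 × 5.204 × 7.12655 = 307.063 kN.
I_c = (π/8 − 8/(9π))·r⁴ = 0.109757 × 2.13⁴ = 2.25918 m⁴.
Centre of pressure: y_p = y_c + I_c/(y_c·A) = 5.204 + 2.25918/(5.204 × 7.12655) = 5.204 + 0.0609164 = 5.26492 m along the plane.
The resultant acts 0.904 + 0.0609164 = 0.964916 m (along the plate) below the hinge at the top edge, so the moment about the hinge is M = F × 0.964916 = 307.063 × 0.964916 = 296.29 kN·m.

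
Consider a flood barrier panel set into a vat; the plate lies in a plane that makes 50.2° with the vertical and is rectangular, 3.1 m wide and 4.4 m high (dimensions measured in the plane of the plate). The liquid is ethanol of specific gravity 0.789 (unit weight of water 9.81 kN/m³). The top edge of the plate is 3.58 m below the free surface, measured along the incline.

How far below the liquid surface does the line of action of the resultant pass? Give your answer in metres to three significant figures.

h_p = 3.88 m

γ = 0.789 × 9.81 = 7.74009 kN/m³.
The plate makes 50.2° with the vertical, i.e. θ = 90° − 50.2° = 39.8° to the horizontal. Measuring y along the incline from the free-surface line, vertical depth h = y·sinθ with sinθ = 0.640110.
The centroid lies 4.4/2 = 2.2 m below the top edge, so y_c = 3.58 + 2.2 = 5.78 m and h_c = 5.78 × 0.640110 = 3.69984 m.
A = 3.1 × 4.4 = 13.64 m².
Resultant F = γ·h_c·A = 7.74009 × 3.69984 × 13.64 = 390.61 kN.
I_c = b·h³/12 = 3.1 × 4.4³/12 = 22.0059 m⁴.
Centre of pressure: y_p = y_c + I_c/(y_c·A) = 5.78 + 22.0059/(5.78 × 13.64) = 5.78 + 0.279124 = 6.05912 m along the plane.
Vertically, h_p = y_p·sinθ = 6.05912 × 0.640110 = 3.8785 m.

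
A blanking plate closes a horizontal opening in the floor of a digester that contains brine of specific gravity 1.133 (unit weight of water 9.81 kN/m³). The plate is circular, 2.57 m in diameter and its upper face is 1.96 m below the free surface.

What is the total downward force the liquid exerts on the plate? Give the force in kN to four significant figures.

F ≈ 113.0 kN

γ = 1.133 × 9.81 = 11.11473 kN/m³.
The plate is horizontal, so pressure is uniform at p = γ·h = 11.11473 × 1.96 = 21.7849 kN/m².
A = π(1.285)² = 5.18748 m².
F = p·A = 21.7849 × 5.18748 = 113.009 kN.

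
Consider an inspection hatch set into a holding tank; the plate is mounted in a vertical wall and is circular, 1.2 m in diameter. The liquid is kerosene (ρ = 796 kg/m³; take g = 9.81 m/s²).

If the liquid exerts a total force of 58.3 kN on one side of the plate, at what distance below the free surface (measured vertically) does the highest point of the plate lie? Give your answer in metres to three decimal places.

d_top ≈ 6.001 m

γ = ρg = 796 × 9.81 / 1000 = 7.80876 kN/m³.
A = π(0.6)² = 1.13097 m².
From F = γ·h_c·A, the centroid depth is h_c = 58.3/(7.80876 × 1.13097) = 6.60139 m.
The centroid is at the centre, 0.6 m below the top of the plate, so the highest point sits at h_top = 6.60139 − 0.6 = 6.00139 m below the surface.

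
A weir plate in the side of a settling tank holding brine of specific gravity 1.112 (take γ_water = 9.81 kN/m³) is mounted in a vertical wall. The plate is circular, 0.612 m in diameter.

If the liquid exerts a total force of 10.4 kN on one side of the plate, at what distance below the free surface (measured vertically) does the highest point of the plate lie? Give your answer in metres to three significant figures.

d_top ≈ 2.93 m

γ = 1.112 × 9.81 = 10.90872 kN/m³.
A = π(0.306)² = 0.294166 m².
From F = γ·h_c·A, the centroid depth is h_c = 10.4/(10.90872 × 0.294166) = 3.24091 m.
The centroid is at the centre, 0.306 m below the top of the plate, so the highest point sits at h_top = 3.24091 − 0.306 = 2.93491 m below the surface.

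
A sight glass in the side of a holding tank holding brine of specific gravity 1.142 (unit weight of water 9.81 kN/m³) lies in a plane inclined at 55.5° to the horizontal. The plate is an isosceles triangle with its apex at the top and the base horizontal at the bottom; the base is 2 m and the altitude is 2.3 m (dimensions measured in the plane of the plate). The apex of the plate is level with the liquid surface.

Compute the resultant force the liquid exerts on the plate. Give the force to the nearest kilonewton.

F ≈ 33 kN

γ = 1.142 × 9.81 = 11.20302 kN/m³.
Let θ = 55.5° be the plate's angle to the horizontal; measure y along the incline from where the plane meets the free surface. Vertical depth h = y·sinθ with sinθ = 0.824126.
With the apex up, the centroid sits 2h/3 = 2 × 2.3/3 = 1.53333 m below the apex, so y_c = 1.53333 m and h_c = 1.53333 × 0.824126 = 1.26366 m.
A = ½ × 2 × 2.3 = 2.3 m².
Resultant F = γ·h_c·A = 11.20302 × 1.26366 × 2.3 = 32.5607 kN.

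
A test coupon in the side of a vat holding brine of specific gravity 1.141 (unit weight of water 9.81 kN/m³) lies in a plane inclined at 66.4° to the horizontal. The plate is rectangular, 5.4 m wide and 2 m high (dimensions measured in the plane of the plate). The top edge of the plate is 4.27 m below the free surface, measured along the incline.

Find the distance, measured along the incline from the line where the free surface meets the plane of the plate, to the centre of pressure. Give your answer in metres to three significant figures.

y_p = 5.33 m

γ = 1.141 × 9.81 = 11.19321 kN/m³.
Let θ = 66.4° be the plate's angle to the horizontal; measure y along the incline from where the plane meets the free surface. Vertical depth h = y·sinθ with sinθ = 0.916363.
The centroid lies 2/2 = 1 m below the top edge, so y_c = 4.27 + 1 = 5.27 m and h_c = 5.27 × 0.916363 = 4.82923 m.
A = 5.4 × 2 = 10.8 m².
Resultant F = γ·h_c·A = 11.19321 × 4.82923 × 10.8 = 583.79 kN.
I_c = b·h³/12 = 5.4 × 2³/12 = 3.6 m⁴.
Centre of pressure: y_p = y_c + I_c/(y_c·A) = 5.27 + 3.6/(5.27 × 10.8) = 5.27 + 0.0632511 = 5.33325 m along the plane.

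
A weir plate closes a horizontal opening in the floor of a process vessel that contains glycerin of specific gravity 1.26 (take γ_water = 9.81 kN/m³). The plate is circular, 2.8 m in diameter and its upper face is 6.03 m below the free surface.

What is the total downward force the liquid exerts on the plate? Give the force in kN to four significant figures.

γ = 1.26 × 9.81 = 12.3606 kN/m³.
The plate is horizontal, so pressure is uniform at p = γ·h = 12.3606 × 6.03 = 74.5344 kN/m².
A = π(1.4)² = 6.15752 m².
F = p·A = 74.5344 × 6.15752 = 458.947 kN.

F ≈ 458.9 kN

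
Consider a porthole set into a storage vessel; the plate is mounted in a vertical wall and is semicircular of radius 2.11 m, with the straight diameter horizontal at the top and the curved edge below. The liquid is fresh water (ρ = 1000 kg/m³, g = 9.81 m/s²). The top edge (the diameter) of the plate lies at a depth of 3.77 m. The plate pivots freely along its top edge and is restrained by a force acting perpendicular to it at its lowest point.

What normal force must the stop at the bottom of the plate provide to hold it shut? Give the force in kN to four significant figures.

P ≈ 146.0 kN

γ = ρg = 1000 × 9.81 = 9810 N/m³ = 9.81 kN/m³.
The centroid of a semicircle lies 4r/(3π) = 0.895512 m from the diameter, here below the top edge, so the centroid depth is h_c = 3.77 + 0.895512 = 4.66551 m.
A = πr²/2 = π × 2.11²/2 = 6.99334 m².
Resultant F = γ·h_c·A = 9.81 × 4.66551 × 6.99334 = 320.076 kN.
I_c = (π/8 − 8/(9π))·r⁴ = 0.109757 × 2.11⁴ = 2.17551 m⁴.
Centre of pressure: y_p = y_c + I_c/(y_c·A) = 4.66551 + 2.17551/(4.66551 × 6.99334) = 4.66551 + 0.0666772 = 4.73219 m along the plane.
The resultant acts 0.895512 + 0.0666772 = 0.962189 m (along the plate) below the hinge at the top edge, so the moment about the hinge is M = F × 0.962189 = 320.076 × 0.962189 = 307.974 kN·m.
A normal force at the bottom, 2.11 m from the hinge, must supply this moment: P = 307.974/2.11 = 145.959 kN.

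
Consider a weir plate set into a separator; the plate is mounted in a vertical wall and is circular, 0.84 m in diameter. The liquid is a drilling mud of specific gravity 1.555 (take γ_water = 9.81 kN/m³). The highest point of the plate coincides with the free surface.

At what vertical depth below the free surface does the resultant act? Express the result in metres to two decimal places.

h_p = 0.53 m

γ = 1.555 × 9.81 = 15.25455 kN/m³.
The centroid is at the centre, 0.42 m below the top of the plate, so the centroid depth is h_c = 0.42 m.
A = π(0.42)² = 0.554177 m².
Resultant F = γ·h_c·A = 15.25455 × 0.42 × 0.554177 = 3.55056 kN.
I_c = πr⁴/4 = π × 0.42⁴/4 = 0.0244392 m⁴.
Centre of pressure: y_p = y_c + I_c/(y_c·A) = 0.42 + 0.0244392/(0.42 × 0.554177) = 0.42 + 0.105 = 0.525 m along the plane.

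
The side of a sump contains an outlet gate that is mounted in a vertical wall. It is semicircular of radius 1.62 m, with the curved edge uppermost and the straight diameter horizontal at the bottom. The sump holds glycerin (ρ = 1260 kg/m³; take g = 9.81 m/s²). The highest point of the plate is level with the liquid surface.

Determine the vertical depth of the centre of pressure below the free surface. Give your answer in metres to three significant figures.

h_p = 1.13 m

γ = ρg = 1260 × 9.81 / 1000 = 12.3606 kN/m³.
The centroid lies 4r/(3π) = 0.687549 m above the diameter, so r − 4r/(3π) = 1.62 − 0.687549 = 0.932451 m below the topmost point, so the centroid depth is h_c = 0.932451 m.
A = πr²/2 = π × 1.62²/2 = 4.1224 m².
Resultant F = γ·h_c·A = 12.3606 × 0.932451 × 4.1224 = 47.5134 kN.
I_c = (π/8 − 8/(9π))·r⁴ = 0.109757 × 1.62⁴ = 0.755949 m⁴.
Centre of pressure: y_p = y_c + I_c/(y_c·A) = 0.932451 + 0.755949/(0.932451 × 4.1224) = 0.932451 + 0.19666 = 1.12911 m along the plane.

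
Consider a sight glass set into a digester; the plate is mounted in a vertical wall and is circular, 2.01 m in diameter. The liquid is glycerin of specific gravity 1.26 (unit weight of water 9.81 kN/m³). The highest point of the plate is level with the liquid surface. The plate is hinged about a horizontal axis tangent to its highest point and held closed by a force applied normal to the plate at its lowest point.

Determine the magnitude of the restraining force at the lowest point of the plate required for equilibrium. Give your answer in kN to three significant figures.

γ = 1.26 × 9.81 = 12.3606 kN/m³.
The centroid is at the centre, 1.005 m below the top of the plate, so the centroid depth is h_c = 1.005 m.
A = π(1.005)² = 3.17309 m².
Resultant F = γ·h_c·A = 12.3606 × 1.005 × 3.17309 = 39.4174 kN.
I_c = πr⁴/4 = π × 1.005⁴/4 = 0.801224 m⁴.
Centre of pressure: y_p = y_c + I_c/(y_c·A) = 1.005 + 0.801224/(1.005 × 3.17309) = 1.005 + 0.25125 = 1.25625 m along the plane.
The resultant acts 1.005 + 0.25125 = 1.25625 m (along the plate) below the hinge at the top edge, so the moment about the hinge is M = F × 1.25625 = 39.4174 × 1.25625 = 49.5181 kN·m.
A normal force at the bottom, 2.01 m from the hinge, must supply this moment: P = 49.5181/2.01 = 24.6359 kN.

P ≈ 24.6 kN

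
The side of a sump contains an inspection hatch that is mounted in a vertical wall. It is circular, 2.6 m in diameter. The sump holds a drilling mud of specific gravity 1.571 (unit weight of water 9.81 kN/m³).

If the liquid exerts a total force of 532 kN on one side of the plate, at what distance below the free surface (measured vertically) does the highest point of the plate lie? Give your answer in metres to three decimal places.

d_top ≈ 5.202 m

γ = 1.571 × 9.81 = 15.41151 kN/m³.
A = π(1.3)² = 5.30929 m².
From F = γ·h_c·A, the centroid depth is h_c = 532/(15.41151 × 5.30929) = 6.50175 m.
The centroid is at the centre, 1.3 m below the top of the plate, so the highest point sits at h_top = 6.50175 − 1.3 = 5.20175 m below the surface.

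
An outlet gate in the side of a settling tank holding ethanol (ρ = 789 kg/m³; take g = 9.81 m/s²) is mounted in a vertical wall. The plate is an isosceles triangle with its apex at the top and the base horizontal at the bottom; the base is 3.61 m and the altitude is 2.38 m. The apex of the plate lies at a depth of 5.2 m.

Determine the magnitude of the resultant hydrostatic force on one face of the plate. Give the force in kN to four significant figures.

γ = ρg = 789 × 9.81 / 1000 = 7.74009 kN/m³.
With the apex up, the centroid sits 2h/3 = 2 × 2.38/3 = 1.58667 m below the apex, so the centroid depth is h_c = 5.2 + 1.58667 = 6.78667 m.
A = ½ × 3.61 × 2.38 = 4.2959 m².
Resultant F = γ·h_c·A = 7.74009 × 6.78667 × 4.2959 = 225.661 kN.

F ≈ 225.7 kN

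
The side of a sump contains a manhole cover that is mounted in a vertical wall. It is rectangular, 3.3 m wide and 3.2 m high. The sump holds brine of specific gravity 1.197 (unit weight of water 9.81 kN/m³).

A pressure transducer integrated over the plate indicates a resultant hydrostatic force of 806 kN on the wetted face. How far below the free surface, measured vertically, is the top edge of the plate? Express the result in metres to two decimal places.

γ = 1.197 × 9.81 = 11.74257 kN/m³.
A = 3.3 × 3.2 = 10.56 m².
From F = γ·h_c·A, the centroid depth is h_c = 806/(11.74257 × 10.56) = 6.49992 m.
The centroid lies 3.2/2 = 1.6 m below the top edge, so the top edge sits at h_top = 6.49992 − 1.6 = 4.89992 m below the surface.

d_top ≈ 4.90 m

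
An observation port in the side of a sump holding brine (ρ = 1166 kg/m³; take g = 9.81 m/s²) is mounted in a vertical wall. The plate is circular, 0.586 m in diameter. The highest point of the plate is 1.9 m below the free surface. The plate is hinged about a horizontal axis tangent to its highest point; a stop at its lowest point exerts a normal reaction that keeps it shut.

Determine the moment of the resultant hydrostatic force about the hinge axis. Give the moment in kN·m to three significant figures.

γ = ρg = 1166 × 9.81 / 1000 = 11.43846 kN/m³.
The centroid is at the centre, 0.293 m below the top of the plate, so the centroid depth is h_c = 1.9 + 0.293 = 2.193 m.
A = π(0.293)² = 0.269703 m².
Resultant F = γ·h_c·A = 11.43846 × 2.193 × 0.269703 = 6.76538 kN.
I_c = πr⁴/4 = π × 0.293⁴/4 = 0.00578842 m⁴.
Centre of pressure: y_p = y_c + I_c/(y_c·A) = 2.193 + 0.00578842/(2.193 × 0.269703) = 2.193 + 0.00978669 = 2.20279 m along the plane.
The resultant acts 0.293 + 0.00978669 = 0.302787 m (along the plate) below the hinge at the top edge, so the moment about the hinge is M = F × 0.302787 = 6.76538 × 0.302787 = 2.04847 kN·m.

M ≈ 2.05 kN·m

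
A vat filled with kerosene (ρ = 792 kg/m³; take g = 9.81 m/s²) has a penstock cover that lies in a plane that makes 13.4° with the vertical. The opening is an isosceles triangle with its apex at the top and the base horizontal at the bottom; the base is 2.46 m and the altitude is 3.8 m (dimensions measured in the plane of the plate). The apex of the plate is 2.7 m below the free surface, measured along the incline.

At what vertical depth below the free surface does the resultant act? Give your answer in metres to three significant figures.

γ = ρg = 792 × 9.81 / 1000 = 7.76952 kN/m³.
The plate makes 13.4° with the vertical, i.e. θ = 90° − 13.4° = 76.6° to the horizontal. Measuring y along the incline from the free-surface line, vertical depth h = y·sinθ with sinθ = 0.972776.
With the apex up, the centroid sits 2h/3 = 2 × 3.8/3 = 2.53333 m below the apex, so y_c = 2.7 + 2.53333 = 5.23333 m and h_c = 5.23333 × 0.972776 = 5.09086 m.
A = ½ × 2.46 × 3.8 = 4.674 m².
Resultant F = γ·h_c·A = 7.76952 × 5.09086 × 4.674 = 184.873 kN.
I_c = b·h³/36 = 2.46 × 3.8³/36 = 3.74959 m⁴.
Centre of pressure: y_p = y_c + I_c/(y_c·A) = 5.23333 + 3.74959/(5.23333 × 4.674) = 5.23333 + 0.153291 = 5.38662 m along the plane.
Vertically, h_p = y_p·sinθ = 5.38662 × 0.972776 = 5.23997 m.

h_p = 5.24 m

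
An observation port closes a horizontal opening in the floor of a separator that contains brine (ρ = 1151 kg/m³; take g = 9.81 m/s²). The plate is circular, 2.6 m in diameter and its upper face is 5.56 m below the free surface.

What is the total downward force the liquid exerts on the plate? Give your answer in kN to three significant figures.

γ = ρg = 1151 × 9.81 / 1000 = 11.29131 kN/m³.
The plate is horizontal, so pressure is uniform at p = γ·h = 11.29131 × 5.56 = 62.7797 kN/m².
A = π(1.3)² = 5.30929 m².
F = p·A = 62.7797 × 5.30929 = 333.316 kN.

F ≈ 333 kN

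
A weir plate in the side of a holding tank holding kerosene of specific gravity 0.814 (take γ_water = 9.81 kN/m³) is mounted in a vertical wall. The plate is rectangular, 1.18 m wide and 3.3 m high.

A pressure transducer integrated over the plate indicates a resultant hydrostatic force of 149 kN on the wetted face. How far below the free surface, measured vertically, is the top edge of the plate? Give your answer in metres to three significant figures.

d_top ≈ 3.14 m

γ = 0.814 × 9.81 = 7.98534 kN/m³.
A = 1.18 × 3.3 = 3.894 m².
From F = γ·h_c·A, the centroid depth is h_c = 149/(7.98534 × 3.894) = 4.79178 m.
The centroid lies 3.3/2 = 1.65 m below the top edge, so the top edge sits at h_top = 4.79178 − 1.65 = 3.14178 m below the surface.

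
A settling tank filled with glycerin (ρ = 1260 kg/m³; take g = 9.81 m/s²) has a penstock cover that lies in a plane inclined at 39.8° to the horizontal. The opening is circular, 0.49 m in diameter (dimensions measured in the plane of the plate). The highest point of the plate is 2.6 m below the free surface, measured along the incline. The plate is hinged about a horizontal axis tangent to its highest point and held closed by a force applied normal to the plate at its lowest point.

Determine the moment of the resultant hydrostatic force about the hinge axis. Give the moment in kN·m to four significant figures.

γ = ρg = 1260 × 9.81 / 1000 = 12.3606 kN/m³.
Let θ = 39.8° be the plate's angle to the horizontal; measure y along the incline from where the plane meets the free surface. Vertical depth h = y·sinθ with sinθ = 0.640110.
The centroid is at the centre, 0.245 m below the top of the plate, so y_c = 2.6 + 0.245 = 2.845 m and h_c = 2.845 × 0.640110 = 1.82111 m.
A = π(0.245)² = 0.188574 m².
Resultant F = γ·h_c·A = 12.3606 × 1.82111 × 0.188574 = 4.2448 kN.
I_c = πr⁴/4 = π × 0.245⁴/4 = 0.00282979 m⁴.
Centre of pressure: y_p = y_c + I_c/(y_c·A) = 2.845 + 0.00282979/(2.845 × 0.188574) = 2.845 + 0.00527461 = 2.85027 m along the plane.
The resultant acts 0.245 + 0.00527461 = 0.250275 m (along the plate) below the hinge at the top edge, so the moment about the hinge is M = F × 0.250275 = 4.2448 × 0.250275 = 1.06237 kN·m.

M ≈ 1.062 kN·m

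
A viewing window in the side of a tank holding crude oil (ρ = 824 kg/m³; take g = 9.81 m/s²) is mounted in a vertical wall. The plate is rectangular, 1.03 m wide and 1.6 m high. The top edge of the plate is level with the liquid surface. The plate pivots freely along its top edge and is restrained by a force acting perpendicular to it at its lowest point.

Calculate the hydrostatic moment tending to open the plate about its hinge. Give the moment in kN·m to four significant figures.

M ≈ 11.37 kN·m

γ = ρg = 824 × 9.81 / 1000 = 8.08344 kN/m³.
The centroid lies 1.6/2 = 0.8 m below the top edge, so the centroid depth is h_c = 0.8 m.
A = 1.03 × 1.6 = 1.648 m².
Resultant F = γ·h_c·A = 8.08344 × 0.8 × 1.648 = 10.6572 kN.
I_c = b·h³/12 = 1.03 × 1.6³/12 = 0.351573 m⁴.
Centre of pressure: y_p = y_c + I_c/(y_c·A) = 0.8 + 0.351573/(0.8 × 1.648) = 0.8 + 0.266666 = 1.06667 m along the plane.
The resultant acts 0.8 + 0.266666 = 1.06667 m (along the plate) below the hinge at the top edge, so the moment about the hinge is M = F × 1.06667 = 10.6572 × 1.06667 = 11.3677 kN·m.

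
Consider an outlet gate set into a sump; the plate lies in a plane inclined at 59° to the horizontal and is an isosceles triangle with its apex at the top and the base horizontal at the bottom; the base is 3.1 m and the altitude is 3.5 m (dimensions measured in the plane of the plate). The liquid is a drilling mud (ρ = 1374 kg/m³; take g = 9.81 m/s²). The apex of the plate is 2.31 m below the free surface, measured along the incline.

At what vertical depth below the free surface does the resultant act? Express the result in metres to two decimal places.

h_p = 4.11 m

γ = ρg = 1374 × 9.81 / 1000 = 13.47894 kN/m³.
Let θ = 59° be the plate's angle to the horizontal; measure y along the incline from where the plane meets the free surface. Vertical depth h = y·sinθ with sinθ = 0.857167.
With the apex up, the centroid sits 2h/3 = 2 × 3.5/3 = 2.33333 m below the apex, so y_c = 2.31 + 2.33333 = 4.64333 m and h_c = 4.64333 × 0.857167 = 3.98011 m.
A = ½ × 3.1 × 3.5 = 5.425 m².
Resultant F = γ·h_c·A = 13.47894 × 3.98011 × 5.425 = 291.039 kN.
I_c = b·h³/36 = 3.1 × 3.5³/36 = 3.69201 m⁴.
Centre of pressure: y_p = y_c + I_c/(y_c·A) = 4.64333 + 3.69201/(4.64333 × 5.425) = 4.64333 + 0.146566 = 4.7899 m along the plane.
Vertically, h_p = y_p·sinθ = 4.7899 × 0.857167 = 4.10574 m.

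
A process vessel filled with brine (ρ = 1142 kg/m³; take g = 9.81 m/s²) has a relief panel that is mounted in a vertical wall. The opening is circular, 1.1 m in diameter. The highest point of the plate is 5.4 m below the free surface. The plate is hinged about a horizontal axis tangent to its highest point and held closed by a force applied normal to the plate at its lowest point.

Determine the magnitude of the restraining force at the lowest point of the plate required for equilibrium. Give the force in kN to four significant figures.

γ = ρg = 1142 × 9.81 / 1000 = 11.20302 kN/m³.
The centroid is at the centre, 0.55 m below the top of the plate, so the centroid depth is h_c = 5.4 + 0.55 = 5.95 m.
A = π(0.55)² = 0.950332 m².
Resultant F = γ·h_c·A = 11.20302 × 5.95 × 0.950332 = 63.3472 kN.
I_c = πr⁴/4 = π × 0.55⁴/4 = 0.0718688 m⁴.
Centre of pressure: y_p = y_c + I_c/(y_c·A) = 5.95 + 0.0718688/(5.95 × 0.950332) = 5.95 + 0.0127101 = 5.96271 m along the plane.
The resultant acts 0.55 + 0.0127101 = 0.56271 m (along the plate) below the hinge at the top edge, so the moment about the hinge is M = F × 0.56271 = 63.3472 × 0.56271 = 35.6461 kN·m.
A normal force at the bottom, 1.1 m from the hinge, must supply this moment: P = 35.6461/1.1 = 32.4055 kN.

P ≈ 32.41 kN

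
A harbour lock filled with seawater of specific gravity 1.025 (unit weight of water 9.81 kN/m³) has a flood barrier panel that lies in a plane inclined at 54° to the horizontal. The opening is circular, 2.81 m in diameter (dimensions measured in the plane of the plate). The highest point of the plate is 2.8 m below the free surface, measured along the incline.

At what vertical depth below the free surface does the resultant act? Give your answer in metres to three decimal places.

γ = 1.025 × 9.81 = 10.05525 kN/m³.
Let θ = 54° be the plate's angle to the horizontal; measure y along the incline from where the plane meets the free surface. Vertical depth h = y·sinθ with sinθ = 0.809017.
The centroid is at the centre, 1.405 m below the top of the plate, so y_c = 2.8 + 1.405 = 4.205 m and h_c = 4.205 × 0.809017 = 3.40192 m.
A = π(1.405)² = 6.20158 m².
Resultant F = γ·h_c·A = 10.05525 × 3.40192 × 6.20158 = 212.138 kN.
I_c = πr⁴/4 = π × 1.405⁴/4 = 3.06052 m⁴.
Centre of pressure: y_p = y_c + I_c/(y_c·A) = 4.205 + 3.06052/(4.205 × 6.20158) = 4.205 + 0.117362 = 4.32236 m along the plane.
Vertically, h_p = y_p·sinθ = 4.32236 × 0.809017 = 3.49686 m.

h_p = 3.497 m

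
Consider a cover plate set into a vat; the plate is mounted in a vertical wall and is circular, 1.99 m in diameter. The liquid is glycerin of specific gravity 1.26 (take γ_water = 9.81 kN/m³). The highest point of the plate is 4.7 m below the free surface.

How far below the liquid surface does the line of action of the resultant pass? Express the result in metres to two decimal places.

γ = 1.26 × 9.81 = 12.3606 kN/m³.
The centroid is at the centre, 0.995 m below the top of the plate, so the centroid depth is h_c = 4.7 + 0.995 = 5.695 m.
A = π(0.995)² = 3.11026 m².
Resultant F = γ·h_c·A = 12.3606 × 5.695 × 3.11026 = 218.942 kN.
I_c = πr⁴/4 = π × 0.995⁴/4 = 0.769808 m⁴.
Centre of pressure: y_p = y_c + I_c/(y_c·A) = 5.695 + 0.769808/(5.695 × 3.11026) = 5.695 + 0.0434602 = 5.73846 m along the plane.

h_p = 5.74 m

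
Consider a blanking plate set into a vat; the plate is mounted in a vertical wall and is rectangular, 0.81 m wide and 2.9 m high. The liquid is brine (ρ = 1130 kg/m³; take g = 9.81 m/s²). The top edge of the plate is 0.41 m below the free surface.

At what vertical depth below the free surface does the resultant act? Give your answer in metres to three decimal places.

h_p = 2.237 m

γ = ρg = 1130 × 9.81 / 1000 = 11.0853 kN/m³.
The centroid lies 2.9/2 = 1.45 m below the top edge, so the centroid depth is h_c = 0.41 + 1.45 = 1.86 m.
A = 0.81 × 2.9 = 2.349 m².
Resultant F = γ·h_c·A = 11.0853 × 1.86 × 2.349 = 48.4332 kN.
I_c = b·h³/12 = 0.81 × 2.9³/12 = 1.64626 m⁴.
Centre of pressure: y_p = y_c + I_c/(y_c·A) = 1.86 + 1.64626/(1.86 × 2.349) = 1.86 + 0.376793 = 2.23679 m along the plane.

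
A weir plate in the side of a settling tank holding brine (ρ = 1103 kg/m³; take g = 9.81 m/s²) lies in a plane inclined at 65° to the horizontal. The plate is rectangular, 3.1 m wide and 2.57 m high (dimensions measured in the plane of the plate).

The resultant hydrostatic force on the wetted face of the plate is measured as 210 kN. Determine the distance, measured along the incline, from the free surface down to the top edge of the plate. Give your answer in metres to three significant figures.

γ = ρg = 1103 × 9.81 / 1000 = 10.82043 kN/m³.
A = 3.1 × 2.57 = 7.967 m².
From F = γ·h_c·A, the centroid depth is h_c = 210/(10.82043 × 7.967) = 2.43601 m.
Let θ = 65° be the plate's angle to the horizontal; measure y along the incline from where the plane meets the free surface. Vertical depth h = y·sinθ with sinθ = 0.906308.
Along the incline, y_c = h_c/sinθ = 2.43601/0.906308 = 2.68784 m.
The centroid lies 2.57/2 = 1.285 m below the top edge, so the top edge sits at y_top = 2.68784 − 1.285 = 1.40284 m along the incline.

y_top ≈ 1.40 m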